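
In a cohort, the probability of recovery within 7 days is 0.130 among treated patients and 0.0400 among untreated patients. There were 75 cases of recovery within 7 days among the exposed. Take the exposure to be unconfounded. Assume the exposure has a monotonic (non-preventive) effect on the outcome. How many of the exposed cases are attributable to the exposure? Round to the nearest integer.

Let p₁ = 0.13, p₀ = 0.04.
PN = (p₁ − p₀)/p₁ = (0.13 − 0.04) / 0.13 ≈ 0.69231.
Attributable cases ≈ PN × (exposed cases) = 0.69231 × 75 ≈ 51.92.

about 52 cases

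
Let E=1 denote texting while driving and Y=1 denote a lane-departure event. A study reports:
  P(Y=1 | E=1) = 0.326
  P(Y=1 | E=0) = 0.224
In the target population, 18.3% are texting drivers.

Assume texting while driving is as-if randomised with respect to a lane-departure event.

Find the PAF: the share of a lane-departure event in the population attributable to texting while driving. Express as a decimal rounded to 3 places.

Let p₁ = 0.326, p₀ = 0.224.
Overall risk P(Y=1) = π·p₁ + (1−π)·p₀ = 0.183×0.326 + 0.817×0.224 = 0.24267.
Under exogeneity, PAF = [P(Y=1) − p₀] / P(Y=1).
PAF = (0.24267 − 0.224) / 0.24267 ≈ 0.0769

PAF ≈ 0.077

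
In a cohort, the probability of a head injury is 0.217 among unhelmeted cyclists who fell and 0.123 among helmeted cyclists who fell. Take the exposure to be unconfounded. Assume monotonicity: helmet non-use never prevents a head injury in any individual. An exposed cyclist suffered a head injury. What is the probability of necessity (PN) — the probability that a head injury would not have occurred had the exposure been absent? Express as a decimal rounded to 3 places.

PN ≈ 0.433

Let p₁ = 0.217, p₀ = 0.123.
Under exogeneity and monotonicity, PN = (p₁ − p₀) / p₁.
PN = (0.217 − 0.123) / 0.217 = 0.094 / 0.217 ≈ 0.4332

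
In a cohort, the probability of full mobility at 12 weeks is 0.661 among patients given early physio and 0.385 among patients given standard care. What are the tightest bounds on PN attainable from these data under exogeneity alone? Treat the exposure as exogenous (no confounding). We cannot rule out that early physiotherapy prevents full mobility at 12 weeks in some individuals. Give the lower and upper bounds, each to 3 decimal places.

0.418 ≤ PN ≤ 0.930

Let p₁ = 0.661, p₀ = 0.385.
Under exogeneity alone the bounds on PN are max{0,(p₁−p₀)/p₁} ≤ PN ≤ min{1,(1−p₀)/p₁}.
  lower = (p₁ − p₀)/p₁ = 0.276 / 0.661 ≈ 0.4175
  upper = min{1, (1 − p₀)/p₁} = 0.615 / 0.661 ≈ 0.9304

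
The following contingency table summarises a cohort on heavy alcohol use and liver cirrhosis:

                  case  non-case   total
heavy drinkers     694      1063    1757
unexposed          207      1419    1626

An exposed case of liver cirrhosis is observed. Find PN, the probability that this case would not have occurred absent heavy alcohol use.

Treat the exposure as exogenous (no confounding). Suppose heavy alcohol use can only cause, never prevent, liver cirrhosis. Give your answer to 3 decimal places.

PN ≈ 0.678

p₁ = P(outcome | exposed) = 694/1757 = 0.39499
p₀ = P(outcome | unexposed) = 207/1626 = 0.12731
Under exogeneity and monotonicity, PN = (p₁ − p₀)/p₁.
PN = (0.39499 − 0.12731) / 0.39499 ≈ 0.6777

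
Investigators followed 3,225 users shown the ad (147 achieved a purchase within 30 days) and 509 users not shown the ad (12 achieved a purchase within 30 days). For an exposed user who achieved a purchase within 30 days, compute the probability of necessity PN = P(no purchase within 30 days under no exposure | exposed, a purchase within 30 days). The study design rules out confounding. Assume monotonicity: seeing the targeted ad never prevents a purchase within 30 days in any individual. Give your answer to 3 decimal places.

p₁ = P(outcome | exposed) = 147/3225 = 0.045581
p₀ = P(outcome | unexposed) = 12/509 = 0.023576
Under exogeneity and monotonicity, PN = (p₁ − p₀) / p₁.
PN = (0.045581 − 0.023576) / 0.045581 = 0.022006 / 0.045581 ≈ 0.4828

PN ≈ 0.483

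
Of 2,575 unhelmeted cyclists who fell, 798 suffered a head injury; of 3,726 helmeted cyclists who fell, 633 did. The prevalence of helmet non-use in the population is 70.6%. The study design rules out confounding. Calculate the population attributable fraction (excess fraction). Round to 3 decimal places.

p₁ = P(outcome | exposed) = 798/2575 = 0.3099
p₀ = P(outcome | unexposed) = 633/3726 = 0.16989
Overall risk P(Y=1) = π·p₁ + (1−π)·p₀ = 0.706×0.3099 + 0.294×0.16989 = 0.26874.
Under exogeneity, PAF = [P(Y=1) − p₀] / P(Y=1).
PAF = (0.26874 − 0.16989) / 0.26874 ≈ 0.3678

PAF ≈ 0.368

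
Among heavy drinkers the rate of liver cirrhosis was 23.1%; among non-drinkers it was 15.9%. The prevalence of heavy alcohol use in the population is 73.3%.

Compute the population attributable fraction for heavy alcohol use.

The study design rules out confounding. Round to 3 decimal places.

p₁ = 0.231, p₀ = 0.159.
Overall risk P(Y=1) = π·p₁ + (1−π)·p₀ = 0.733×0.231 + 0.267×0.159 = 0.21178.
Under exogeneity, PAF = [P(Y=1) − p₀] / P(Y=1).
PAF = (0.21178 − 0.159) / 0.21178 ≈ 0.2492

PAF ≈ 0.249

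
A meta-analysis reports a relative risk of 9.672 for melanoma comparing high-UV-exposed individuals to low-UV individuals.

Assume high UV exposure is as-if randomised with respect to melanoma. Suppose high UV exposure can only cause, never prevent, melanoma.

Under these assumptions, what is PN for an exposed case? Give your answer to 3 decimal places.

PN ≈ 0.897

Under exogeneity and monotonicity, PN = (RR − 1) / RR = 1 − 1/RR.
PN = (9.672 − 1) / 9.672 = 8.672 / 9.672 ≈ 0.8966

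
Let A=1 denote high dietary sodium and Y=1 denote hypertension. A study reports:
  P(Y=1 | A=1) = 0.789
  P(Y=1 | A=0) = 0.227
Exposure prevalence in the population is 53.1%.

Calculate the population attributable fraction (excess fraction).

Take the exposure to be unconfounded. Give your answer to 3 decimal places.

Let p₁ = 0.789, p₀ = 0.227.
Overall risk P(Y=1) = π·p₁ + (1−π)·p₀ = 0.531×0.789 + 0.469×0.227 = 0.52542.
Under exogeneity, PAF = [P(Y=1) − p₀] / P(Y=1).
PAF = (0.52542 − 0.227) / 0.52542 ≈ 0.5680

PAF ≈ 0.568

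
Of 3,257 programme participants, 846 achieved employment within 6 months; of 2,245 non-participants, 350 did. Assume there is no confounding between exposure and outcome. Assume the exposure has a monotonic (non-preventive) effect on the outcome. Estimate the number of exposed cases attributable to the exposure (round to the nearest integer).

about 338 cases

p₁ = P(outcome | exposed) = 846/3257 = 0.25975
p₀ = P(outcome | unexposed) = 350/2245 = 0.1559
PN = (p₁ − p₀)/p₁ = (0.25975 − 0.1559) / 0.25975 ≈ 0.39980.
Attributable cases ≈ PN × (exposed cases) = 0.39980 × 846 ≈ 338.23.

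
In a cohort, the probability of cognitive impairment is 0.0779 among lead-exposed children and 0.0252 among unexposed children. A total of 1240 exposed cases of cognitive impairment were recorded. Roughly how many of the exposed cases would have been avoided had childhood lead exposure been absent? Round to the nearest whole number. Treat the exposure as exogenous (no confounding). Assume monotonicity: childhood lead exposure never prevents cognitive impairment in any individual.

about 839 cases

Let p₁ = 0.0779, p₀ = 0.0252.
PN = (p₁ − p₀)/p₁ = (0.0779 − 0.0252) / 0.0779 ≈ 0.67651.
Attributable cases ≈ PN × (exposed cases) = 0.67651 × 1240 ≈ 838.87.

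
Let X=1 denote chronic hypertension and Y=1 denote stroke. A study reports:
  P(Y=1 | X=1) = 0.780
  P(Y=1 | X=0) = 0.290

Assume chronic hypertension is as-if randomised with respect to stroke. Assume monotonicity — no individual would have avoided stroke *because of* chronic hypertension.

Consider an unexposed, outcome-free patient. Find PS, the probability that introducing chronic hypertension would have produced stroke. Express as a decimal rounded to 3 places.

Let p₁ = 0.78, p₀ = 0.29.
Under exogeneity and monotonicity, PS = (p₁ − p₀) / (1 − p₀).
PS = (0.78 − 0.29) / (1 − 0.29) = 0.49 / 0.71 ≈ 0.6901

PS ≈ 0.690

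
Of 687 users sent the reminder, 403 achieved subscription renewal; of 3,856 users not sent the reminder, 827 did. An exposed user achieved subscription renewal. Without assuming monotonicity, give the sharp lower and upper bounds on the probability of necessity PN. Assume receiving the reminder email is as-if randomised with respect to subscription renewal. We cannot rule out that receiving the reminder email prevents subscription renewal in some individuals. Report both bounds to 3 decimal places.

0.634 ≤ PN ≤ 1.000

p₁ = P(outcome | exposed) = 403/687 = 0.58661
p₀ = P(outcome | unexposed) = 827/3856 = 0.21447
Under exogeneity alone the bounds on PN are max{0,(p₁−p₀)/p₁} ≤ PN ≤ min{1,(1−p₀)/p₁}.
  lower = (p₁ − p₀)/p₁ = 0.37214 / 0.58661 ≈ 0.6344
  upper = min{1, (1 − p₀)/p₁} = 0.78553 / 0.58661 ≈ 1.3391 → capped at 1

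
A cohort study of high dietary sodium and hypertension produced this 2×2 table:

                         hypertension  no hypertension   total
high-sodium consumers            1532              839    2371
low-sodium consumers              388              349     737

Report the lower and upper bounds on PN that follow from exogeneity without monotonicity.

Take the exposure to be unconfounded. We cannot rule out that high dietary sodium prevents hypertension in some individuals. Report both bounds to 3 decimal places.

p₁ = P(outcome | exposed) = 1532/2371 = 0.64614
p₀ = P(outcome | unexposed) = 388/737 = 0.52646
Under exogeneity alone the bounds on PN are max{0,(p₁−p₀)/p₁} ≤ PN ≤ min{1,(1−p₀)/p₁}.
  lower = (p₁ − p₀)/p₁ = 0.11968 / 0.64614 ≈ 0.1852
  upper = min{1, (1 − p₀)/p₁} = 0.47354 / 0.64614 ≈ 0.7329

0.185 ≤ PN ≤ 0.733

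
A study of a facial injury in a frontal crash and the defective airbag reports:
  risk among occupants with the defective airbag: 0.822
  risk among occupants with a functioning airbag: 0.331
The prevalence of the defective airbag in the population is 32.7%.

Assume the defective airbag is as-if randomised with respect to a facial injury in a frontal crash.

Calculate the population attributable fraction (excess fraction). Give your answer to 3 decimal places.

Let p₁ = 0.822, p₀ = 0.331.
Overall risk P(Y=1) = π·p₁ + (1−π)·p₀ = 0.327×0.822 + 0.673×0.331 = 0.49156.
Under exogeneity, PAF = [P(Y=1) − p₀] / P(Y=1).
PAF = (0.49156 − 0.331) / 0.49156 ≈ 0.3266

PAF ≈ 0.327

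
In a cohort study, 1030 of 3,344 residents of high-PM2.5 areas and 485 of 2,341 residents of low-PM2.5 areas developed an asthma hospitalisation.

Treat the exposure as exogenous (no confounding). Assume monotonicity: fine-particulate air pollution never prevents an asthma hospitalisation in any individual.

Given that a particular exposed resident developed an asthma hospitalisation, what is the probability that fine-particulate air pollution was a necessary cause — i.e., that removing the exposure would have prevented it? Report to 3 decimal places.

p₁ = P(outcome | exposed) = 1030/3344 = 0.30801
p₀ = P(outcome | unexposed) = 485/2341 = 0.20718
Under exogeneity and monotonicity, PN = (p₁ − p₀) / p₁.
PN = (0.30801 − 0.20718) / 0.30801 = 0.10084 / 0.30801 ≈ 0.3274

PN ≈ 0.327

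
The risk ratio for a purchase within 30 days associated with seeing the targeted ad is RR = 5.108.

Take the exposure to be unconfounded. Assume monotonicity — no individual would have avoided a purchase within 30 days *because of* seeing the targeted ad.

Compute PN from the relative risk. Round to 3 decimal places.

Under exogeneity and monotonicity, PN = (RR − 1) / RR = 1 − 1/RR.
PN = (5.108 − 1) / 5.108 = 4.108 / 5.108 ≈ 0.8042

PN ≈ 0.804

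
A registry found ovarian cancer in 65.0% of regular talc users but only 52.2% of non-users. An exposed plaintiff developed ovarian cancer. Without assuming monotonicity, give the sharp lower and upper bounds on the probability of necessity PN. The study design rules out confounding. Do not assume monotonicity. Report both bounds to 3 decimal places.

0.197 ≤ PN ≤ 0.735

p₁ = 0.65, p₀ = 0.522.
Under exogeneity alone the bounds on PN are max{0,(p₁−p₀)/p₁} ≤ PN ≤ min{1,(1−p₀)/p₁}.
  lower = (p₁ − p₀)/p₁ = 0.128 / 0.65 ≈ 0.1969
  upper = min{1, (1 − p₀)/p₁} = 0.478 / 0.65 ≈ 0.7354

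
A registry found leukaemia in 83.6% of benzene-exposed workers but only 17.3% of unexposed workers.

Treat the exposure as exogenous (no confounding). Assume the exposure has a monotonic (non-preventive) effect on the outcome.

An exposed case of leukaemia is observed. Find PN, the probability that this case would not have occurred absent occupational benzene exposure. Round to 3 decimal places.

p₁ = 0.836, p₀ = 0.173.
Under exogeneity and monotonicity, PN = (p₁ − p₀) / p₁.
PN = (0.836 − 0.173) / 0.836 = 0.663 / 0.836 ≈ 0.7931

PN ≈ 0.793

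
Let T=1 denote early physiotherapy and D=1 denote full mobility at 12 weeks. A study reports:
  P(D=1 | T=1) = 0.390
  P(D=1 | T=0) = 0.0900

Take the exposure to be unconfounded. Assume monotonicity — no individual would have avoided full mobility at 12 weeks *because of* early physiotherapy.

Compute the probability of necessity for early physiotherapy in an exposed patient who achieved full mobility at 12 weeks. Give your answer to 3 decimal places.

Let p₁ = 0.39, p₀ = 0.09.
Under exogeneity and monotonicity, PN = (p₁ − p₀) / p₁.
PN = (0.39 − 0.09) / 0.39 = 0.3 / 0.39 ≈ 0.7692

PN ≈ 0.769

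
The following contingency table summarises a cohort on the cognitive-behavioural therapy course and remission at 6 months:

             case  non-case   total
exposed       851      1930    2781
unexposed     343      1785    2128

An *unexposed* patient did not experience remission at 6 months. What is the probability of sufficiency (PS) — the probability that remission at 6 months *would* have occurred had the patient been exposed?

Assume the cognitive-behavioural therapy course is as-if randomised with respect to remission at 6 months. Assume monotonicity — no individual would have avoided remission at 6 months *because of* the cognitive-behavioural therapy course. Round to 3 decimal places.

p₁ = P(outcome | exposed) = 851/2781 = 0.30601
p₀ = P(outcome | unexposed) = 343/2128 = 0.16118
Under exogeneity and monotonicity, PS = (p₁ − p₀)/(1 − p₀).
PS = (0.30601 − 0.16118) / 0.83882 ≈ 0.1726

PS ≈ 0.173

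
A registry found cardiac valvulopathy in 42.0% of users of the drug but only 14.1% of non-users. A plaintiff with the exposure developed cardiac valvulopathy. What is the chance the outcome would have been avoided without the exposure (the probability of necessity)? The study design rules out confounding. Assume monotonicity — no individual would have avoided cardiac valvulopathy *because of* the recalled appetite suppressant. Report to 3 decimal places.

PN ≈ 0.664

p₁ = 0.42, p₀ = 0.141.
Under exogeneity and monotonicity, PN = (p₁ − p₀) / p₁.
PN = (0.42 − 0.141) / 0.42 = 0.279 / 0.42 ≈ 0.6643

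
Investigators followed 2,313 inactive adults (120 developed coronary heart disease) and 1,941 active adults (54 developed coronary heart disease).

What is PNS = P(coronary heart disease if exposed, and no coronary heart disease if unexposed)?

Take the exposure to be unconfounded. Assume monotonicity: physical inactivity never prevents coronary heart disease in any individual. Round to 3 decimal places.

PNS ≈ 0.024

p₁ = P(outcome | exposed) = 120/2313 = 0.051881
p₀ = P(outcome | unexposed) = 54/1941 = 0.027821
Under exogeneity and monotonicity, PNS = p₁ − p₀.
PNS = 0.051881 − 0.027821 = 0.02406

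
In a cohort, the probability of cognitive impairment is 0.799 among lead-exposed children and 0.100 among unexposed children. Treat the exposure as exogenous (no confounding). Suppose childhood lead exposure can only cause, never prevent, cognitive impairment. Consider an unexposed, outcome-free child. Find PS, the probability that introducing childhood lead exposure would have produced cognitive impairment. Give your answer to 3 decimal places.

Let p₁ = 0.799, p₀ = 0.1.
Under exogeneity and monotonicity, PS = (p₁ − p₀) / (1 − p₀).
PS = (0.799 − 0.1) / (1 − 0.1) = 0.699 / 0.9 ≈ 0.7767

PS ≈ 0.777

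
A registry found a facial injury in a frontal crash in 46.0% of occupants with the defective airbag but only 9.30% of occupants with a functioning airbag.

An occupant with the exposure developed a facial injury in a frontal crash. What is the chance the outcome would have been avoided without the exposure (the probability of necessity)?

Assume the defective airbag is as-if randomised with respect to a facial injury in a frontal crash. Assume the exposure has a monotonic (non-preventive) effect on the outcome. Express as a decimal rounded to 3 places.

p₁ = 0.46, p₀ = 0.093.
Under exogeneity and monotonicity, PN = (p₁ − p₀) / p₁.
PN = (0.46 − 0.093) / 0.46 = 0.367 / 0.46 ≈ 0.7978

PN ≈ 0.798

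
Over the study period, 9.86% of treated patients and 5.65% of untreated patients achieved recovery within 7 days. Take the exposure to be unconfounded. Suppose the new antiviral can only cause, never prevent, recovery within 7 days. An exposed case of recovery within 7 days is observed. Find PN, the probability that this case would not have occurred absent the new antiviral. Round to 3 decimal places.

PN ≈ 0.427

p₁ = 0.0986, p₀ = 0.0565.
Under exogeneity and monotonicity, PN = (p₁ − p₀) / p₁.
PN = (0.0986 − 0.0565) / 0.0986 = 0.0421 / 0.0986 ≈ 0.4270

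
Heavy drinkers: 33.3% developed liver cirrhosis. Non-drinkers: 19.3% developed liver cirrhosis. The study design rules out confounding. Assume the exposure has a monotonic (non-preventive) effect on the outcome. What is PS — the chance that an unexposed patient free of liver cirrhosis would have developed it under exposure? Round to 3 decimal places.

PS ≈ 0.173

p₁ = 0.333, p₀ = 0.193.
Under exogeneity and monotonicity, PS = (p₁ − p₀) / (1 − p₀).
PS = (0.333 − 0.193) / (1 − 0.193) = 0.14 / 0.807 ≈ 0.1735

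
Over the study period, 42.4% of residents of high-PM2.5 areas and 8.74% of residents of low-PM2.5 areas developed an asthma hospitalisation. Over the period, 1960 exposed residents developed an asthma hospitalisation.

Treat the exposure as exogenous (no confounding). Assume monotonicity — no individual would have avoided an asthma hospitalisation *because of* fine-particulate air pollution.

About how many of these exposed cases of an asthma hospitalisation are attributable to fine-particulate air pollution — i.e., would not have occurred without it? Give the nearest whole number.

about 1556 cases

p₁ = 0.424, p₀ = 0.0874.
PN = (p₁ − p₀)/p₁ = (0.424 − 0.0874) / 0.424 ≈ 0.79387.
Attributable cases ≈ PN × (exposed cases) = 0.79387 × 1960 ≈ 1555.98.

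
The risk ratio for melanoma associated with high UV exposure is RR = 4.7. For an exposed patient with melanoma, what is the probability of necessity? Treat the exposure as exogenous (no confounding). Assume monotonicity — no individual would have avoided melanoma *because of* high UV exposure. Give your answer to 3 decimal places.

PN ≈ 0.787

Under exogeneity and monotonicity, PN = (RR − 1) / RR = 1 − 1/RR.
PN = (4.7 − 1) / 4.7 = 3.7 / 4.7 ≈ 0.7872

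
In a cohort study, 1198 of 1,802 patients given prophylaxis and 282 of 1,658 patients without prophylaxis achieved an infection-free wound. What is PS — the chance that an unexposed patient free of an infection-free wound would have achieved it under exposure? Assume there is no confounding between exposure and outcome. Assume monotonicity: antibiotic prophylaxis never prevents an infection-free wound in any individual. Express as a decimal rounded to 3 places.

PS ≈ 0.596

p₁ = P(outcome | exposed) = 1198/1802 = 0.66482
p₀ = P(outcome | unexposed) = 282/1658 = 0.17008
Under exogeneity and monotonicity, PS = (p₁ − p₀) / (1 − p₀).
PS = (0.66482 − 0.17008) / (1 − 0.17008) = 0.49473 / 0.82992 ≈ 0.5961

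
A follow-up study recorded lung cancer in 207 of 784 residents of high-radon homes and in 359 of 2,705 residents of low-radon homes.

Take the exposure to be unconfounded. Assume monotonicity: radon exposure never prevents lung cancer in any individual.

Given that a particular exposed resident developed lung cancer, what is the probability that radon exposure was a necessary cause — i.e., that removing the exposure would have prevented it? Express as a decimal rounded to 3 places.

p₁ = P(outcome | exposed) = 207/784 = 0.26403
p₀ = P(outcome | unexposed) = 359/2705 = 0.13272
Under exogeneity and monotonicity, PN = (p₁ − p₀) / p₁.
PN = (0.26403 − 0.13272) / 0.26403 = 0.13131 / 0.26403 ≈ 0.4973

PN ≈ 0.497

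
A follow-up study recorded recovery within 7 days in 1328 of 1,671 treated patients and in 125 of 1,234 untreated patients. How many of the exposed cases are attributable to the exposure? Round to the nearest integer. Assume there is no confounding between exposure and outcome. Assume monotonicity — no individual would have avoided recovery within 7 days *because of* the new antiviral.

about 1159 cases

p₁ = P(outcome | exposed) = 1328/1671 = 0.79473
p₀ = P(outcome | unexposed) = 125/1234 = 0.1013
PN = (p₁ − p₀)/p₁ = (0.79473 − 0.1013) / 0.79473 ≈ 0.87254.
Attributable cases ≈ PN × (exposed cases) = 0.87254 × 1328 ≈ 1158.73.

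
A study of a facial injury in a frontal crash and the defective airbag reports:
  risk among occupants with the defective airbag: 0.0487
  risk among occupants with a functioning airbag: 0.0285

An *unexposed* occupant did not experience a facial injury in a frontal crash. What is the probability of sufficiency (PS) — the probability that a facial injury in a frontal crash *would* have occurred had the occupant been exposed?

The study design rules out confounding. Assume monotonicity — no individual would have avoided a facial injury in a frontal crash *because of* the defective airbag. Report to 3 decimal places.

PS ≈ 0.021

Let p₁ = 0.0487, p₀ = 0.0285.
Under exogeneity and monotonicity, PS = (p₁ − p₀) / (1 − p₀).
PS = (0.0487 − 0.0285) / (1 − 0.0285) = 0.0202 / 0.9715 ≈ 0.0208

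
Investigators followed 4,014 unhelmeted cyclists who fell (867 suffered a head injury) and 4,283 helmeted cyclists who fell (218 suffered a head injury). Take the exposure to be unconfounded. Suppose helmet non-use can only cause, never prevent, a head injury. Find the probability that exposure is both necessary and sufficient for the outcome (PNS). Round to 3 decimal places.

PNS ≈ 0.165

p₁ = P(outcome | exposed) = 867/4014 = 0.21599
p₀ = P(outcome | unexposed) = 218/4283 = 0.050899
Under exogeneity and monotonicity, PNS = p₁ − p₀.
PNS = 0.21599 − 0.050899 = 0.1651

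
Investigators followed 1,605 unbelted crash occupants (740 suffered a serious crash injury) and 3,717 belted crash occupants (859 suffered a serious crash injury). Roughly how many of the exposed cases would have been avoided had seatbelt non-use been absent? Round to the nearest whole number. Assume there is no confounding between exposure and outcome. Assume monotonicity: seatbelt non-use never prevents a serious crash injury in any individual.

p₁ = P(outcome | exposed) = 740/1605 = 0.46106
p₀ = P(outcome | unexposed) = 859/3717 = 0.2311
PN = (p₁ − p₀)/p₁ = (0.46106 − 0.2311) / 0.46106 ≈ 0.49876.
Attributable cases ≈ PN × (exposed cases) = 0.49876 × 740 ≈ 369.08.

about 369 cases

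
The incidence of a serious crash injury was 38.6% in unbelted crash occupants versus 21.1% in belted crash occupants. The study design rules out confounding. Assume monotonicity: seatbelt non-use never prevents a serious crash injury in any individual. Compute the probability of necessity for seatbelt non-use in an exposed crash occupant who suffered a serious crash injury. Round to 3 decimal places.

p₁ = 0.386, p₀ = 0.211.
Under exogeneity and monotonicity, PN = (p₁ − p₀) / p₁.
PN = (0.386 − 0.211) / 0.386 = 0.175 / 0.386 ≈ 0.4534

PN ≈ 0.453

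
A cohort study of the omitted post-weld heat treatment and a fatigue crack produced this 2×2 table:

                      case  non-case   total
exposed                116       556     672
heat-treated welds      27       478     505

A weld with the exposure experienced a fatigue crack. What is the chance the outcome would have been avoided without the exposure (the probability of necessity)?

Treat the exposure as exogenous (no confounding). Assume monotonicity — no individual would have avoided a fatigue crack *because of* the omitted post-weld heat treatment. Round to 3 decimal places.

PN ≈ 0.690

p₁ = P(outcome | exposed) = 116/672 = 0.17262
p₀ = P(outcome | unexposed) = 27/505 = 0.053465
Under exogeneity and monotonicity, PN = (p₁ − p₀) / p₁.
PN = (0.17262 − 0.053465) / 0.17262 = 0.11915 / 0.17262 ≈ 0.6903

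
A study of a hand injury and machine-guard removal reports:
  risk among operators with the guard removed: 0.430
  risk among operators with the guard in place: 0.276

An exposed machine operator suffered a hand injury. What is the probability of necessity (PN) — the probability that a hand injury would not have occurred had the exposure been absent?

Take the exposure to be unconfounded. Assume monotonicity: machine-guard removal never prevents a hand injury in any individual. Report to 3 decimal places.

Let p₁ = 0.43, p₀ = 0.276.
Under exogeneity and monotonicity, PN = (p₁ − p₀) / p₁.
PN = (0.43 − 0.276) / 0.43 = 0.154 / 0.43 ≈ 0.3581

PN ≈ 0.358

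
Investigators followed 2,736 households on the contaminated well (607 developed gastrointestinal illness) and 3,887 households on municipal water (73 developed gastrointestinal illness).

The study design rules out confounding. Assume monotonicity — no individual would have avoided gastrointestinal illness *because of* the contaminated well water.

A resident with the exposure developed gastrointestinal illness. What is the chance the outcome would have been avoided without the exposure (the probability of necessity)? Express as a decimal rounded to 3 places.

PN ≈ 0.915

p₁ = P(outcome | exposed) = 607/2736 = 0.22186
p₀ = P(outcome | unexposed) = 73/3887 = 0.018781
Under exogeneity and monotonicity, PN = (p₁ − p₀) / p₁.
PN = (0.22186 − 0.018781) / 0.22186 = 0.20308 / 0.22186 ≈ 0.9153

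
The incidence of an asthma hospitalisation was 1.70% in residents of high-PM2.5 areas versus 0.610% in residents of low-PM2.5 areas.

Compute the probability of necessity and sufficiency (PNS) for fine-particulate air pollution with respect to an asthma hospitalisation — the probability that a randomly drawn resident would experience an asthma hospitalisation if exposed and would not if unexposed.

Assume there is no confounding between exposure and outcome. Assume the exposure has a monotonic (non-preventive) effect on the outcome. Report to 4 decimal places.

p₁ = 0.017, p₀ = 0.0061.
Under exogeneity and monotonicity, PNS = p₁ − p₀.
PNS = 0.017 − 0.0061 = 0.0109

PNS ≈ 0.0109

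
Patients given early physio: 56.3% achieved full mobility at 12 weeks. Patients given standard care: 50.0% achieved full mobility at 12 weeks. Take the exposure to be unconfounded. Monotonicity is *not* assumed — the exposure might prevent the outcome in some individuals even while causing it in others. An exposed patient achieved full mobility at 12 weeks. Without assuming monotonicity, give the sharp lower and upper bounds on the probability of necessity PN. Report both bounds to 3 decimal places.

0.112 ≤ PN ≤ 0.888

p₁ = 0.563, p₀ = 0.5.
Under exogeneity alone the bounds on PN are max{0,(p₁−p₀)/p₁} ≤ PN ≤ min{1,(1−p₀)/p₁}.
  lower = (p₁ − p₀)/p₁ = 0.063 / 0.563 ≈ 0.1119
  upper = min{1, (1 − p₀)/p₁} = 0.5 / 0.563 ≈ 0.8881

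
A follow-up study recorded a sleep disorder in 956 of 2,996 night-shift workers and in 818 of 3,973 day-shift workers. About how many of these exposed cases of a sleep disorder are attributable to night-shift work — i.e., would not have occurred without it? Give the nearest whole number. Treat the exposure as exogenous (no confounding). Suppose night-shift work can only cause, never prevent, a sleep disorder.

about 339 cases

p₁ = P(outcome | exposed) = 956/2996 = 0.31909
p₀ = P(outcome | unexposed) = 818/3973 = 0.20589
PN = (p₁ − p₀)/p₁ = (0.31909 − 0.20589) / 0.31909 ≈ 0.35476.
Attributable cases ≈ PN × (exposed cases) = 0.35476 × 956 ≈ 339.15.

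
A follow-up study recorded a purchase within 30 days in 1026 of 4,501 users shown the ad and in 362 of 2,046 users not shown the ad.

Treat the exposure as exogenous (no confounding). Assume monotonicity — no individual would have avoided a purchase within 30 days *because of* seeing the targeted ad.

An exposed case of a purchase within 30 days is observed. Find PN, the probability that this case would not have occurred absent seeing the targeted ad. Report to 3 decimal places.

p₁ = P(outcome | exposed) = 1026/4501 = 0.22795
p₀ = P(outcome | unexposed) = 362/2046 = 0.17693
Under exogeneity and monotonicity, PN = (p₁ − p₀) / p₁.
PN = (0.22795 − 0.17693) / 0.22795 = 0.051019 / 0.22795 ≈ 0.2238

PN ≈ 0.224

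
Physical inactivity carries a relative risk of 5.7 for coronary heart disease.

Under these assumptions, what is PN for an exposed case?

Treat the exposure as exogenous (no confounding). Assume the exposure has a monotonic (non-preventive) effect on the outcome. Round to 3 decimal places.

PN ≈ 0.825

Under exogeneity and monotonicity, PN = (RR − 1) / RR = 1 − 1/RR.
PN = (5.7 − 1) / 5.7 = 4.7 / 5.7 ≈ 0.8246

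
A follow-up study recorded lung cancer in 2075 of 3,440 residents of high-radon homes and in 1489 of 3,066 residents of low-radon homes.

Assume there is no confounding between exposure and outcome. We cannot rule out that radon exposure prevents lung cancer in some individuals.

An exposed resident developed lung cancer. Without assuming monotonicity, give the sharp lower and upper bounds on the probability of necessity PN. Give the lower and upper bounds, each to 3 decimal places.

p₁ = P(outcome | exposed) = 2075/3440 = 0.6032
p₀ = P(outcome | unexposed) = 1489/3066 = 0.48565
Under exogeneity alone the bounds on PN are max{0,(p₁−p₀)/p₁} ≤ PN ≤ min{1,(1−p₀)/p₁}.
  lower = (p₁ − p₀)/p₁ = 0.11755 / 0.6032 ≈ 0.1949
  upper = min{1, (1 − p₀)/p₁} = 0.51435 / 0.6032 ≈ 0.8527

0.195 ≤ PN ≤ 0.853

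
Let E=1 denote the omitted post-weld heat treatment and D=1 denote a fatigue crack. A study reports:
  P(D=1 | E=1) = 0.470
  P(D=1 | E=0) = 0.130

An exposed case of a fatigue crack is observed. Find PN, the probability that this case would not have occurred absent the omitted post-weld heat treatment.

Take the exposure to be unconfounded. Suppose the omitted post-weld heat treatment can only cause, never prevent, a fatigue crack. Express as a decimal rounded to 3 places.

PN ≈ 0.723

Let p₁ = 0.47, p₀ = 0.13.
Under exogeneity and monotonicity, PN = (p₁ − p₀) / p₁.
PN = (0.47 − 0.13) / 0.47 = 0.34 / 0.47 ≈ 0.7234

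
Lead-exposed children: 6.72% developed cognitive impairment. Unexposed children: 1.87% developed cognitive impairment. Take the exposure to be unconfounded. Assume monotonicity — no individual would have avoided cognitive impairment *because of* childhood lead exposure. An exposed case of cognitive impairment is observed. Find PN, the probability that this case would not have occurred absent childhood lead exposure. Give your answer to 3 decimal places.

p₁ = 0.0672, p₀ = 0.0187.
Under exogeneity and monotonicity, PN = (p₁ − p₀) / p₁.
PN = (0.0672 − 0.0187) / 0.0672 = 0.0485 / 0.0672 ≈ 0.7217

PN ≈ 0.722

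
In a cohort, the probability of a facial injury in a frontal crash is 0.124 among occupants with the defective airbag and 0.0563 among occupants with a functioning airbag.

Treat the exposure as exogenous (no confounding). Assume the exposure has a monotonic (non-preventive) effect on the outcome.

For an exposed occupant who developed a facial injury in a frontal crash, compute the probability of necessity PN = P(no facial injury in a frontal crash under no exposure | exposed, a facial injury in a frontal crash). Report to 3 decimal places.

Let p₁ = 0.124, p₀ = 0.0563.
Under exogeneity and monotonicity, PN = (p₁ − p₀) / p₁.
PN = (0.124 − 0.0563) / 0.124 = 0.0677 / 0.124 ≈ 0.5460

PN ≈ 0.546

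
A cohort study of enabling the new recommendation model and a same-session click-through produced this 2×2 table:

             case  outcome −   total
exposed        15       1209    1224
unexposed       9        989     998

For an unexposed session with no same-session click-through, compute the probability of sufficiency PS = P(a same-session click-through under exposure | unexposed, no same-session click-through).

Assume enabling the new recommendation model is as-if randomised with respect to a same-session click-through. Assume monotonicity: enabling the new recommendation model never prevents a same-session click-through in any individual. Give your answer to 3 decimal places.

PS ≈ 0.003

p₁ = P(outcome | exposed) = 15/1224 = 0.012255
p₀ = P(outcome | unexposed) = 9/998 = 0.009018
Under exogeneity and monotonicity, PS = (p₁ − p₀) / (1 − p₀).
PS = (0.012255 − 0.009018) / (1 − 0.009018) = 0.0032369 / 0.99098 ≈ 0.0033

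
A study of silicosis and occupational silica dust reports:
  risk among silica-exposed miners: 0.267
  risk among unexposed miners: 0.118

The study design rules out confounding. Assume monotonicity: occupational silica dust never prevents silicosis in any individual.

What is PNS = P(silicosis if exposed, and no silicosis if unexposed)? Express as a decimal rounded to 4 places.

Let p₁ = 0.267, p₀ = 0.118.
Under exogeneity and monotonicity, PNS = p₁ − p₀.
PNS = 0.267 − 0.118 = 0.149

PNS ≈ 0.1490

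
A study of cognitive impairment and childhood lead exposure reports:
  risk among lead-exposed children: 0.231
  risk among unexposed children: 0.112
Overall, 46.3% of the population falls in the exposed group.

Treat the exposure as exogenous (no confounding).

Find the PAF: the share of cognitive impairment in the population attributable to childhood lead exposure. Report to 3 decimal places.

PAF ≈ 0.330

Let p₁ = 0.231, p₀ = 0.112.
Overall risk P(Y=1) = π·p₁ + (1−π)·p₀ = 0.463×0.231 + 0.537×0.112 = 0.1671.
Under exogeneity, PAF = [P(Y=1) − p₀] / P(Y=1).
PAF = (0.1671 − 0.112) / 0.1671 ≈ 0.3297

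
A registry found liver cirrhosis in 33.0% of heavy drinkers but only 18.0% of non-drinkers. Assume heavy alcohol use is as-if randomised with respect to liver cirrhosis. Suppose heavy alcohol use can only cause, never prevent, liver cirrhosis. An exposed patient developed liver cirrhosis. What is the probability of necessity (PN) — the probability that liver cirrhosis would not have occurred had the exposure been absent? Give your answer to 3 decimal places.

p₁ = 0.33, p₀ = 0.18.
Under exogeneity and monotonicity, PN = (p₁ − p₀) / p₁.
PN = (0.33 − 0.18) / 0.33 = 0.15 / 0.33 ≈ 0.4545

PN ≈ 0.455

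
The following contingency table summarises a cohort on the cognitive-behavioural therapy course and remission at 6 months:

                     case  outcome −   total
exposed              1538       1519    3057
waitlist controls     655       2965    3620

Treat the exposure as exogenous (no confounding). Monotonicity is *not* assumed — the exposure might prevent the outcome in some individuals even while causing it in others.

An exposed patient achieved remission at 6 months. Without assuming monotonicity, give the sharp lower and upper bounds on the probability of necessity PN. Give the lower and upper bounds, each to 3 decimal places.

p₁ = P(outcome | exposed) = 1538/3057 = 0.50311
p₀ = P(outcome | unexposed) = 655/3620 = 0.18094
Under exogeneity alone the bounds on PN are max{0,(p₁−p₀)/p₁} ≤ PN ≤ min{1,(1−p₀)/p₁}.
  lower = (p₁ − p₀)/p₁ = 0.32217 / 0.50311 ≈ 0.6404
  upper = min{1, (1 − p₀)/p₁} = 0.81906 / 0.50311 ≈ 1.6280 → capped at 1

0.640 ≤ PN ≤ 1.000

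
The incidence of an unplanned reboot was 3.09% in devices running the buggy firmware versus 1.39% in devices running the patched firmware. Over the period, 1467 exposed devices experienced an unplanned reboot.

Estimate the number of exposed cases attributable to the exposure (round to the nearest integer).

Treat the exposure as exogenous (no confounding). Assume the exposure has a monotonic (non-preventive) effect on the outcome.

p₁ = 0.0309, p₀ = 0.0139.
PN = (p₁ − p₀)/p₁ = (0.0309 − 0.0139) / 0.0309 ≈ 0.55016.
Attributable cases ≈ PN × (exposed cases) = 0.55016 × 1467 ≈ 807.09.

about 807 cases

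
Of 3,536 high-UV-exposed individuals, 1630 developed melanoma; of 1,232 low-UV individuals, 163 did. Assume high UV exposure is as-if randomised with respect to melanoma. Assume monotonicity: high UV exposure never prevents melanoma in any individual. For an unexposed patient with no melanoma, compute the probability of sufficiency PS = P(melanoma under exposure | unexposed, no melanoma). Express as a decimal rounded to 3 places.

p₁ = P(outcome | exposed) = 1630/3536 = 0.46097
p₀ = P(outcome | unexposed) = 163/1232 = 0.13231
Under exogeneity and monotonicity, PS = (p₁ − p₀) / (1 − p₀).
PS = (0.46097 − 0.13231) / (1 − 0.13231) = 0.32867 / 0.86769 ≈ 0.3788

PS ≈ 0.379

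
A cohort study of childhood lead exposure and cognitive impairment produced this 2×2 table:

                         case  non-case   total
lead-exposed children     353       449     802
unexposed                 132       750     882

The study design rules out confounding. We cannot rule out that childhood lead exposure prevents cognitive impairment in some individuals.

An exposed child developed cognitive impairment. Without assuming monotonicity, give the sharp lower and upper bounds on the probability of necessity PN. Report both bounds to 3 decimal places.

p₁ = P(outcome | exposed) = 353/802 = 0.44015
p₀ = P(outcome | unexposed) = 132/882 = 0.14966
Under exogeneity alone the bounds on PN are max{0,(p₁−p₀)/p₁} ≤ PN ≤ min{1,(1−p₀)/p₁}.
  lower = (p₁ − p₀)/p₁ = 0.29049 / 0.44015 ≈ 0.6600
  upper = min{1, (1 − p₀)/p₁} = 0.85034 / 0.44015 ≈ 1.9319 → capped at 1

0.660 ≤ PN ≤ 1.000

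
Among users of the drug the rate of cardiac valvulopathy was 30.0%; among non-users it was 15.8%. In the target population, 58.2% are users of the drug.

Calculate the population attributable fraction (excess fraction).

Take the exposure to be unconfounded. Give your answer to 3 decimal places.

p₁ = 0.3, p₀ = 0.158.
Overall risk P(Y=1) = π·p₁ + (1−π)·p₀ = 0.582×0.3 + 0.418×0.158 = 0.24064.
Under exogeneity, PAF = [P(Y=1) − p₀] / P(Y=1).
PAF = (0.24064 − 0.158) / 0.24064 ≈ 0.3434

PAF ≈ 0.343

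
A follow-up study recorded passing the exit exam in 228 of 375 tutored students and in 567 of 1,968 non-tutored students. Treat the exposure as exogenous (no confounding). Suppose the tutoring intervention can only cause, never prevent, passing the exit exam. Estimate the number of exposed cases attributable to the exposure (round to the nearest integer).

about 120 cases

p₁ = P(outcome | exposed) = 228/375 = 0.608
p₀ = P(outcome | unexposed) = 567/1968 = 0.28811
PN = (p₁ − p₀)/p₁ = (0.608 − 0.28811) / 0.608 ≈ 0.52614.
Attributable cases ≈ PN × (exposed cases) = 0.52614 × 228 ≈ 119.96.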